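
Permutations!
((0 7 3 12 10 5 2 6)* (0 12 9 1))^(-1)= ((0 7 3 9 1)(2 6 12 10 5))^(-1)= (0 1 9 3 7)(2 5 10 12 6)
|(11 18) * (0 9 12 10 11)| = |(0 9 12 10 11 18)| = 6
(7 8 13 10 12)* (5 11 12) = (5 11 12 7 8 13 10) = [0, 1, 2, 3, 4, 11, 6, 8, 13, 9, 5, 12, 7, 10]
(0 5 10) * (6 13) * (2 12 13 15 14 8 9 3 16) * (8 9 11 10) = [5, 1, 12, 16, 4, 8, 15, 7, 11, 3, 0, 10, 13, 6, 9, 14, 2] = (0 5 8 11 10)(2 12 13 6 15 14 9 3 16)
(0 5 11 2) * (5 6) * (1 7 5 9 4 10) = (0 6 9 4 10 1 7 5 11 2) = [6, 7, 0, 3, 10, 11, 9, 5, 8, 4, 1, 2]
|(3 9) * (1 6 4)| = |(1 6 4)(3 9)| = 6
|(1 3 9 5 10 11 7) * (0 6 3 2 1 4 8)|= |(0 6 3 9 5 10 11 7 4 8)(1 2)|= 10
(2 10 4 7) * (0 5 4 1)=(0 5 4 7 2 10 1)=[5, 0, 10, 3, 7, 4, 6, 2, 8, 9, 1]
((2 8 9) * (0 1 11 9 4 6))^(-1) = (0 6 4 8 2 9 11 1)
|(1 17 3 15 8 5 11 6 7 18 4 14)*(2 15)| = |(1 17 3 2 15 8 5 11 6 7 18 4 14)| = 13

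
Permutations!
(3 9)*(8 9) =(3 8 9) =[0, 1, 2, 8, 4, 5, 6, 7, 9, 3]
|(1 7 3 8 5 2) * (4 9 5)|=|(1 7 3 8 4 9 5 2)|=8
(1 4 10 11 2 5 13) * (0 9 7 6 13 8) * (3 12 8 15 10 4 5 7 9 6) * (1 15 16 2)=(0 6 13 15 10 11 1 5 16 2 7 3 12 8)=[6, 5, 7, 12, 4, 16, 13, 3, 0, 9, 11, 1, 8, 15, 14, 10, 2]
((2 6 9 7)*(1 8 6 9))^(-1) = ((1 8 6)(2 9 7))^(-1) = (1 6 8)(2 7 9)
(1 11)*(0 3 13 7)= (0 3 13 7)(1 11)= [3, 11, 2, 13, 4, 5, 6, 0, 8, 9, 10, 1, 12, 7]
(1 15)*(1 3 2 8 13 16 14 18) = [0, 15, 8, 2, 4, 5, 6, 7, 13, 9, 10, 11, 12, 16, 18, 3, 14, 17, 1] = (1 15 3 2 8 13 16 14 18)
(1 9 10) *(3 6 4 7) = (1 9 10)(3 6 4 7) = [0, 9, 2, 6, 7, 5, 4, 3, 8, 10, 1]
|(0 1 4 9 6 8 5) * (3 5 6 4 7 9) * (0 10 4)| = |(0 1 7 9)(3 5 10 4)(6 8)| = 4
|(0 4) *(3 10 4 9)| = 5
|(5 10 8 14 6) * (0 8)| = |(0 8 14 6 5 10)| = 6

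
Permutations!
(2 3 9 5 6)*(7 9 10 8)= (2 3 10 8 7 9 5 6)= [0, 1, 3, 10, 4, 6, 2, 9, 7, 5, 8]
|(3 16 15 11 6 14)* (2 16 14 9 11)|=6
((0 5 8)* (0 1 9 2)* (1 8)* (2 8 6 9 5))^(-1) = ((0 2)(1 5)(6 9 8))^(-1) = (0 2)(1 5)(6 8 9)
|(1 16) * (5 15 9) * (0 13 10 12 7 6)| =|(0 13 10 12 7 6)(1 16)(5 15 9)| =6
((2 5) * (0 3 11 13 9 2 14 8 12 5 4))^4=((0 3 11 13 9 2 4)(5 14 8 12))^4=(14)(0 9 3 2 11 4 13)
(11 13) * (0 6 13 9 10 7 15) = [6, 1, 2, 3, 4, 5, 13, 15, 8, 10, 7, 9, 12, 11, 14, 0] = (0 6 13 11 9 10 7 15)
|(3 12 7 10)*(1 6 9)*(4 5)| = |(1 6 9)(3 12 7 10)(4 5)| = 12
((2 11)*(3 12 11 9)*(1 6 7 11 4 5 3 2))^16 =(12)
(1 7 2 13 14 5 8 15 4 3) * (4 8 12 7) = [0, 4, 13, 1, 3, 12, 6, 2, 15, 9, 10, 11, 7, 14, 5, 8] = (1 4 3)(2 13 14 5 12 7)(8 15)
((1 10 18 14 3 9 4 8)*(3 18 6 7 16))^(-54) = (18)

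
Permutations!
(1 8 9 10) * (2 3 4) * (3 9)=(1 8 3 4 2 9 10)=[0, 8, 9, 4, 2, 5, 6, 7, 3, 10, 1]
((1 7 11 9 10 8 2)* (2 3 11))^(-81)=((1 7 2)(3 11 9 10 8))^(-81)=(3 8 10 9 11)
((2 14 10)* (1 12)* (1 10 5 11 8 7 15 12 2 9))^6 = ((1 2 14 5 11 8 7 15 12 10 9))^6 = (1 7 2 15 14 12 5 10 11 9 8)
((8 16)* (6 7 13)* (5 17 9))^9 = (17)(8 16)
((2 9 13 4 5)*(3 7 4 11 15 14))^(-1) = (2 5 4 7 3 14 15 11 13 9)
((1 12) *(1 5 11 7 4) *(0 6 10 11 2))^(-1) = (0 2 5 12 1 4 7 11 10 6)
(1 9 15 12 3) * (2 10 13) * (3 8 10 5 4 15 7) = (1 9 7 3)(2 5 4 15 12 8 10 13) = [0, 9, 5, 1, 15, 4, 6, 3, 10, 7, 13, 11, 8, 2, 14, 12]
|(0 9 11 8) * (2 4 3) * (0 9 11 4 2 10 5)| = 8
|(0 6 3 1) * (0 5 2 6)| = |(1 5 2 6 3)| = 5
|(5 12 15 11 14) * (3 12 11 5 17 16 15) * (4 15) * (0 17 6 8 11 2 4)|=12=|(0 17 16)(2 4 15 5)(3 12)(6 8 11 14)|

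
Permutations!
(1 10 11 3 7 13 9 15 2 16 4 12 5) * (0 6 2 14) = [6, 10, 16, 7, 12, 1, 2, 13, 8, 15, 11, 3, 5, 9, 0, 14, 4] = (0 6 2 16 4 12 5 1 10 11 3 7 13 9 15 14)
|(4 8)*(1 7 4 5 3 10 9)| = 8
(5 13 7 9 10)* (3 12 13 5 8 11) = (3 12 13 7 9 10 8 11) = [0, 1, 2, 12, 4, 5, 6, 9, 11, 10, 8, 3, 13, 7]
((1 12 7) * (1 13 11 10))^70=((1 12 7 13 11 10))^70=(1 11 7)(10 13 12)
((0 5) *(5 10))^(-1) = (0 5 10)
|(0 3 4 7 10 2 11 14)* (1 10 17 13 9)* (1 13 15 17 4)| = 14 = |(0 3 1 10 2 11 14)(4 7)(9 13)(15 17)|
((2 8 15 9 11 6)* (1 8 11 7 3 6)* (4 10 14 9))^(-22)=((1 8 15 4 10 14 9 7 3 6 2 11))^(-22)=(1 15 10 9 3 2)(4 14 7 6 11 8)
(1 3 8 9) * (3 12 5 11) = [0, 12, 2, 8, 4, 11, 6, 7, 9, 1, 10, 3, 5] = (1 12 5 11 3 8 9)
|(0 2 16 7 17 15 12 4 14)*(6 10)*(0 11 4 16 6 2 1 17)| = 21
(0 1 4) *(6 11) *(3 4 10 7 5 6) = (0 1 10 7 5 6 11 3 4) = [1, 10, 2, 4, 0, 6, 11, 5, 8, 9, 7, 3]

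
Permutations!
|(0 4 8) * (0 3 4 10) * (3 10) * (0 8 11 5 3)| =4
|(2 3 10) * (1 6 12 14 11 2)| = 8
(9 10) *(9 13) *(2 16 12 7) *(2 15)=(2 16 12 7 15)(9 10 13)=[0, 1, 16, 3, 4, 5, 6, 15, 8, 10, 13, 11, 7, 9, 14, 2, 12]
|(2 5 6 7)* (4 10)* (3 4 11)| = 4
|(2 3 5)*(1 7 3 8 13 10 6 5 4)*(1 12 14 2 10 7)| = 24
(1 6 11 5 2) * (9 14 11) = (1 6 9 14 11 5 2) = [0, 6, 1, 3, 4, 2, 9, 7, 8, 14, 10, 5, 12, 13, 11]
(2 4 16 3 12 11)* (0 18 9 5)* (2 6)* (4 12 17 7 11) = (0 18 9 5)(2 12 4 16 3 17 7 11 6) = [18, 1, 12, 17, 16, 0, 2, 11, 8, 5, 10, 6, 4, 13, 14, 15, 3, 7, 9]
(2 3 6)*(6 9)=(2 3 9 6)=[0, 1, 3, 9, 4, 5, 2, 7, 8, 6]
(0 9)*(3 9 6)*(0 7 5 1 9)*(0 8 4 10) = (0 6 3 8 4 10)(1 9 7 5) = [6, 9, 2, 8, 10, 1, 3, 5, 4, 7, 0]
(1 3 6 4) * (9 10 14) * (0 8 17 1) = (0 8 17 1 3 6 4)(9 10 14) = [8, 3, 2, 6, 0, 5, 4, 7, 17, 10, 14, 11, 12, 13, 9, 15, 16, 1]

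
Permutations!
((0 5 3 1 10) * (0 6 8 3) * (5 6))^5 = (0 10 3 6 5 1 8)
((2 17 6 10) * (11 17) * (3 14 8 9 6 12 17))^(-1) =((2 11 3 14 8 9 6 10)(12 17))^(-1) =(2 10 6 9 8 14 3 11)(12 17)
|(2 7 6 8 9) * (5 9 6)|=4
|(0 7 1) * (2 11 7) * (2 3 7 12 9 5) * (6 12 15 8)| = 8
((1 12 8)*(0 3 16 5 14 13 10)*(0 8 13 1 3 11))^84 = ((0 11)(1 12 13 10 8 3 16 5 14))^84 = (1 10 16)(3 14 13)(5 12 8)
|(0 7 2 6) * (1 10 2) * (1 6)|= 3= |(0 7 6)(1 10 2)|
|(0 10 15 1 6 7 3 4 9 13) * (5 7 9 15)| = 11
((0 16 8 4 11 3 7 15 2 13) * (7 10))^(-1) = ((0 16 8 4 11 3 10 7 15 2 13))^(-1) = (0 13 2 15 7 10 3 11 4 8 16)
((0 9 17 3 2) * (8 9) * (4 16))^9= ((0 8 9 17 3 2)(4 16))^9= (0 17)(2 9)(3 8)(4 16)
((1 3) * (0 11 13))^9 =(13)(1 3)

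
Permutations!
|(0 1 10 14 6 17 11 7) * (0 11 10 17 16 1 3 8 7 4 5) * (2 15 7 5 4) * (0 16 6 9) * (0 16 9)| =|(0 3 8 5 9 16 1 17 10 14)(2 15 7 11)| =20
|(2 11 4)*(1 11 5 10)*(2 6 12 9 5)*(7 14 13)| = 24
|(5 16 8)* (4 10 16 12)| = 6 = |(4 10 16 8 5 12)|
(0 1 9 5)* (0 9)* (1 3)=[3, 0, 2, 1, 4, 9, 6, 7, 8, 5]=(0 3 1)(5 9)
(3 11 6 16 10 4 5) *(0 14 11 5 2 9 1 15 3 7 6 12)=(0 14 11 12)(1 15 3 5 7 6 16 10 4 2 9)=[14, 15, 9, 5, 2, 7, 16, 6, 8, 1, 4, 12, 0, 13, 11, 3, 10]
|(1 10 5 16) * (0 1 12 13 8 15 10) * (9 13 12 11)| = 8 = |(0 1)(5 16 11 9 13 8 15 10)|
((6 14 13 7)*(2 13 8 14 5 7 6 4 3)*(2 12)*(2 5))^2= (14)(2 6 13)(3 5 4 12 7)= ((2 13 6)(3 12 5 7 4)(8 14))^2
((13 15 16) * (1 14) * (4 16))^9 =(1 14)(4 16 13 15)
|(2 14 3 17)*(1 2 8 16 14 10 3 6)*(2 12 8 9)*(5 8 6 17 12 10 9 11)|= |(1 10 3 12 6)(2 9)(5 8 16 14 17 11)|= 30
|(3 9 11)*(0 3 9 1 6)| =|(0 3 1 6)(9 11)| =4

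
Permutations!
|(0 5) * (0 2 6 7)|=5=|(0 5 2 6 7)|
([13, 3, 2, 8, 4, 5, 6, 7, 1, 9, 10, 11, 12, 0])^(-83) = [13, 3, 2, 8, 4, 5, 6, 7, 1, 9, 10, 11, 12, 0]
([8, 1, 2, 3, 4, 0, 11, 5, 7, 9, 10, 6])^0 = (11)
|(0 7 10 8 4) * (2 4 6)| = |(0 7 10 8 6 2 4)| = 7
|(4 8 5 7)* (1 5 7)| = |(1 5)(4 8 7)| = 6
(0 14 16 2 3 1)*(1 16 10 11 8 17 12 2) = (0 14 10 11 8 17 12 2 3 16 1) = [14, 0, 3, 16, 4, 5, 6, 7, 17, 9, 11, 8, 2, 13, 10, 15, 1, 12]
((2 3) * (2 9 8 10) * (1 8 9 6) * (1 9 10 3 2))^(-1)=((1 8 3 6 9 10))^(-1)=(1 10 9 6 3 8)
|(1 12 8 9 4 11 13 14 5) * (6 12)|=10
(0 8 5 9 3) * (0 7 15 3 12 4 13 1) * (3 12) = (0 8 5 9 3 7 15 12 4 13 1) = [8, 0, 2, 7, 13, 9, 6, 15, 5, 3, 10, 11, 4, 1, 14, 12]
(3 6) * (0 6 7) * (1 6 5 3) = (0 5 3 7)(1 6) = [5, 6, 2, 7, 4, 3, 1, 0]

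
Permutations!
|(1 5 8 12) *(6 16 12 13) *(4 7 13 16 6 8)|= 8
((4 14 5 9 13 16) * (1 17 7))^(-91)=((1 17 7)(4 14 5 9 13 16))^(-91)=(1 7 17)(4 16 13 9 5 14)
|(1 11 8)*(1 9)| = 4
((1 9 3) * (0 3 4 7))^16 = (0 4 1)(3 7 9)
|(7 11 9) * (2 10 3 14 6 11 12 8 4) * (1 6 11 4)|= |(1 6 4 2 10 3 14 11 9 7 12 8)|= 12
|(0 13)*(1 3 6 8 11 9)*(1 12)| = 14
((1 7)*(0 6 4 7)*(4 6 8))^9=(0 1 7 4 8)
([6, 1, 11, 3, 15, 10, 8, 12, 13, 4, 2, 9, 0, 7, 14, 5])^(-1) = (0 12 7 13 8 6)(2 10 5 15 4 9 11)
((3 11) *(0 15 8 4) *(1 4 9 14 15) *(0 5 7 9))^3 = (0 5 14)(1 7 15)(3 11)(4 9 8)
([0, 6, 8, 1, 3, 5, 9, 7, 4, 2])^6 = [0, 3, 9, 4, 8, 5, 1, 7, 2, 6]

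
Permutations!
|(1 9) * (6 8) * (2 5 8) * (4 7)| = 4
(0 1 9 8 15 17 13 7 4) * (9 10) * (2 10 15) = [1, 15, 10, 3, 0, 5, 6, 4, 2, 8, 9, 11, 12, 7, 14, 17, 16, 13] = (0 1 15 17 13 7 4)(2 10 9 8)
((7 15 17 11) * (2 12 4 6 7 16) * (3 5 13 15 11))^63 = (3 15 5 17 13)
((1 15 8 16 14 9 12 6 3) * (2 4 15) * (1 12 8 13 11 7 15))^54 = (7 13)(8 14)(9 16)(11 15)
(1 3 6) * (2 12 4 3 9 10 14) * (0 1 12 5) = (0 1 9 10 14 2 5)(3 6 12 4) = [1, 9, 5, 6, 3, 0, 12, 7, 8, 10, 14, 11, 4, 13, 2]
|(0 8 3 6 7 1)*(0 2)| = |(0 8 3 6 7 1 2)| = 7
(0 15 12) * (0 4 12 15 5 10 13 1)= (15)(0 5 10 13 1)(4 12)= [5, 0, 2, 3, 12, 10, 6, 7, 8, 9, 13, 11, 4, 1, 14, 15]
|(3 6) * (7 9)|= 2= |(3 6)(7 9)|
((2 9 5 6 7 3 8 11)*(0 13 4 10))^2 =((0 13 4 10)(2 9 5 6 7 3 8 11))^2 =(0 4)(2 5 7 8)(3 11 9 6)(10 13)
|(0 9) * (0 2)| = 3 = |(0 9 2)|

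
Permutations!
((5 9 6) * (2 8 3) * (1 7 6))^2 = (1 6 9 7 5)(2 3 8)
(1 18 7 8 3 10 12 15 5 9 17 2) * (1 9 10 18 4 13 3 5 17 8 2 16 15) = [0, 4, 9, 18, 13, 10, 6, 2, 5, 8, 12, 11, 1, 3, 14, 17, 15, 16, 7] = (1 4 13 3 18 7 2 9 8 5 10 12)(15 17 16)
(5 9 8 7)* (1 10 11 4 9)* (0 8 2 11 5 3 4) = (0 8 7 3 4 9 2 11)(1 10 5) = [8, 10, 11, 4, 9, 1, 6, 3, 7, 2, 5, 0]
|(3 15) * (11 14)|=|(3 15)(11 14)|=2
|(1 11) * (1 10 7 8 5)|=6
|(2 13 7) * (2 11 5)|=|(2 13 7 11 5)|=5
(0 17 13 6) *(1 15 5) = (0 17 13 6)(1 15 5) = [17, 15, 2, 3, 4, 1, 0, 7, 8, 9, 10, 11, 12, 6, 14, 5, 16, 13]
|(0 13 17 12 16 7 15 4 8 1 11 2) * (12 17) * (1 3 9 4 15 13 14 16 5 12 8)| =12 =|(17)(0 14 16 7 13 8 3 9 4 1 11 2)(5 12)|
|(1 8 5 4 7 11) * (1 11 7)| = 4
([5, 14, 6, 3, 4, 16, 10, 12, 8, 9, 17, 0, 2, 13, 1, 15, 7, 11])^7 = [10, 14, 16, 3, 4, 17, 7, 0, 8, 9, 12, 6, 5, 13, 1, 15, 11, 2]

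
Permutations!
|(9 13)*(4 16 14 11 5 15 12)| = |(4 16 14 11 5 15 12)(9 13)| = 14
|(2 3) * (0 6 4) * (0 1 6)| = |(1 6 4)(2 3)| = 6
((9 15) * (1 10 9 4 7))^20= ((1 10 9 15 4 7))^20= (1 9 4)(7 10 15)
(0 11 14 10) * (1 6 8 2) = (0 11 14 10)(1 6 8 2) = [11, 6, 1, 3, 4, 5, 8, 7, 2, 9, 0, 14, 12, 13, 10]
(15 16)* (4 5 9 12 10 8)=(4 5 9 12 10 8)(15 16)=[0, 1, 2, 3, 5, 9, 6, 7, 4, 12, 8, 11, 10, 13, 14, 16, 15]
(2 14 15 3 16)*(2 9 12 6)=[0, 1, 14, 16, 4, 5, 2, 7, 8, 12, 10, 11, 6, 13, 15, 3, 9]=(2 14 15 3 16 9 12 6)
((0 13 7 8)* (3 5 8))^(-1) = (0 8 5 3 7 13)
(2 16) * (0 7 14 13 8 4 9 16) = (0 7 14 13 8 4 9 16 2) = [7, 1, 0, 3, 9, 5, 6, 14, 4, 16, 10, 11, 12, 8, 13, 15, 2]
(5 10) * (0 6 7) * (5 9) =(0 6 7)(5 10 9) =[6, 1, 2, 3, 4, 10, 7, 0, 8, 5, 9]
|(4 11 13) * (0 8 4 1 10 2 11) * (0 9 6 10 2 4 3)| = 12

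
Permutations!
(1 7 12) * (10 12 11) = [0, 7, 2, 3, 4, 5, 6, 11, 8, 9, 12, 10, 1] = (1 7 11 10 12)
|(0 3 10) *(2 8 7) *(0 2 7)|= |(0 3 10 2 8)|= 5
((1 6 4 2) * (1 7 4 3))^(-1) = (1 3 6)(2 4 7)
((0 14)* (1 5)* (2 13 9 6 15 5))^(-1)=((0 14)(1 2 13 9 6 15 5))^(-1)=(0 14)(1 5 15 6 9 13 2)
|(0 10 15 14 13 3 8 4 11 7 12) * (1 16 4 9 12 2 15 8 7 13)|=10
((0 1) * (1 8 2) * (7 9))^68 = ((0 8 2 1)(7 9))^68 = (9)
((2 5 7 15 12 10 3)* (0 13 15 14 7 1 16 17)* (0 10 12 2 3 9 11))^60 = ((0 13 15 2 5 1 16 17 10 9 11)(7 14))^60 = (0 1 11 5 9 2 10 15 17 13 16)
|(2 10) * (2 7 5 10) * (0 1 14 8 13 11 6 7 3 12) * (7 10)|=10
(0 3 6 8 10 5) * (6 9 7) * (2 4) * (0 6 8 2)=[3, 1, 4, 9, 0, 6, 2, 8, 10, 7, 5]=(0 3 9 7 8 10 5 6 2 4)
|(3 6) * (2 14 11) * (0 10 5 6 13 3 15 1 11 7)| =10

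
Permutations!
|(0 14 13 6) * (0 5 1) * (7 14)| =|(0 7 14 13 6 5 1)| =7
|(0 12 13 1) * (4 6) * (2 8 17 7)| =|(0 12 13 1)(2 8 17 7)(4 6)| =4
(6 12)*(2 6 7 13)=(2 6 12 7 13)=[0, 1, 6, 3, 4, 5, 12, 13, 8, 9, 10, 11, 7, 2]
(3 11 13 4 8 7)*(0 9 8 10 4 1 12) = (0 9 8 7 3 11 13 1 12)(4 10) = [9, 12, 2, 11, 10, 5, 6, 3, 7, 8, 4, 13, 0, 1]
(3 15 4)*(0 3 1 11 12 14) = (0 3 15 4 1 11 12 14) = [3, 11, 2, 15, 1, 5, 6, 7, 8, 9, 10, 12, 14, 13, 0, 4]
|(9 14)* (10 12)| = 2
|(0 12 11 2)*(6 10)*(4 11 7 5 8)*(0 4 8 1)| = |(0 12 7 5 1)(2 4 11)(6 10)| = 30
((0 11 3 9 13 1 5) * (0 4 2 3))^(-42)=(13)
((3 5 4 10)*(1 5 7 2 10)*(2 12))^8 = ((1 5 4)(2 10 3 7 12))^8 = (1 4 5)(2 7 10 12 3)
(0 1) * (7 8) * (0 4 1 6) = (0 6)(1 4)(7 8) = [6, 4, 2, 3, 1, 5, 0, 8, 7]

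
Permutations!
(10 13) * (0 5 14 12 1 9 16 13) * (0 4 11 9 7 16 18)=(0 5 14 12 1 7 16 13 10 4 11 9 18)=[5, 7, 2, 3, 11, 14, 6, 16, 8, 18, 4, 9, 1, 10, 12, 15, 13, 17, 0]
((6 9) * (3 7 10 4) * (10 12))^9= (3 4 10 12 7)(6 9)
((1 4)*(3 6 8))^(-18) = (8)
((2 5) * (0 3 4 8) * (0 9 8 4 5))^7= ((0 3 5 2)(8 9))^7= (0 2 5 3)(8 9)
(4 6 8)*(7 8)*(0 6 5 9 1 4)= (0 6 7 8)(1 4 5 9)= [6, 4, 2, 3, 5, 9, 7, 8, 0, 1]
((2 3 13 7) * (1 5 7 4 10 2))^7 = (1 5 7)(2 13 10 3 4) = ((1 5 7)(2 3 13 4 10))^7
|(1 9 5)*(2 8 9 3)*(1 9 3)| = |(2 8 3)(5 9)| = 6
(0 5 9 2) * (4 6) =(0 5 9 2)(4 6) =[5, 1, 0, 3, 6, 9, 4, 7, 8, 2]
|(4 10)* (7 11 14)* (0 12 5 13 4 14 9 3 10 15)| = 6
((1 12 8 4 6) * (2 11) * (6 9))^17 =(1 6 9 4 8 12)(2 11) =((1 12 8 4 9 6)(2 11))^17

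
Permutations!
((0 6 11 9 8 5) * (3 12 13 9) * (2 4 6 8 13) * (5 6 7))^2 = ((0 8 6 11 3 12 2 4 7 5)(9 13))^2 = (13)(0 6 3 2 7)(4 5 8 11 12)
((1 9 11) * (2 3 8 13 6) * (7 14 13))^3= (2 7 6 8 13 3 14)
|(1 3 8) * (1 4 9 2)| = 6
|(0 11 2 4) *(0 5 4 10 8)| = |(0 11 2 10 8)(4 5)| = 10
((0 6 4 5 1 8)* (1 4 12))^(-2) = ((0 6 12 1 8)(4 5))^(-2) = (0 1 6 8 12)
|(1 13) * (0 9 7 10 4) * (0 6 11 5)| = |(0 9 7 10 4 6 11 5)(1 13)| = 8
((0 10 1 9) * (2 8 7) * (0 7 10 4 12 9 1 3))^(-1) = (0 3 10 8 2 7 9 12 4)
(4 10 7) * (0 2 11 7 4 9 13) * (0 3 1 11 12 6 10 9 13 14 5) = (0 2 12 6 10 4 9 14 5)(1 11 7 13 3) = [2, 11, 12, 1, 9, 0, 10, 13, 8, 14, 4, 7, 6, 3, 5]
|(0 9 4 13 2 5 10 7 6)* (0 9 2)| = 9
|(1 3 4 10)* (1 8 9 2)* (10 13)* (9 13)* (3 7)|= |(1 7 3 4 9 2)(8 13 10)|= 6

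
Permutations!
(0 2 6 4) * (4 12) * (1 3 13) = (0 2 6 12 4)(1 3 13) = [2, 3, 6, 13, 0, 5, 12, 7, 8, 9, 10, 11, 4, 1]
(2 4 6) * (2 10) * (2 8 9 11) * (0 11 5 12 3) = (0 11 2 4 6 10 8 9 5 12 3) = [11, 1, 4, 0, 6, 12, 10, 7, 9, 5, 8, 2, 3]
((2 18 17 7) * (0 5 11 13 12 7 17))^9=((0 5 11 13 12 7 2 18))^9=(0 5 11 13 12 7 2 18)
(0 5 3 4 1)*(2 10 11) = (0 5 3 4 1)(2 10 11) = [5, 0, 10, 4, 1, 3, 6, 7, 8, 9, 11, 2]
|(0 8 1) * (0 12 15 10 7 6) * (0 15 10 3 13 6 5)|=28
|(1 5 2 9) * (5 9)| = |(1 9)(2 5)| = 2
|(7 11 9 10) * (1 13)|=|(1 13)(7 11 9 10)|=4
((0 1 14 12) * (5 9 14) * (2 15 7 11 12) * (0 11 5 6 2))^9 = (15)(11 12)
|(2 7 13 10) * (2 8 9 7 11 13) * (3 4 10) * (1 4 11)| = 21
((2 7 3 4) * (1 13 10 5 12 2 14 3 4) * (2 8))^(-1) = (1 3 14 4 7 2 8 12 5 10 13)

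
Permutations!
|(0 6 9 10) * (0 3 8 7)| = 7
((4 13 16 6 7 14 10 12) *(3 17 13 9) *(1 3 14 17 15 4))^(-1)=(1 12 10 14 9 4 15 3)(6 16 13 17 7)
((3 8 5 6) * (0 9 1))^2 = ((0 9 1)(3 8 5 6))^2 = (0 1 9)(3 5)(6 8)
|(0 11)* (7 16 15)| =6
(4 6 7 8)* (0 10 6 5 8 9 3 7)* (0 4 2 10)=(2 10 6 4 5 8)(3 7 9)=[0, 1, 10, 7, 5, 8, 4, 9, 2, 3, 6]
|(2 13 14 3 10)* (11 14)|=|(2 13 11 14 3 10)|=6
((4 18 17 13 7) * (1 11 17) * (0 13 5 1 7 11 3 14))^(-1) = (0 14 3 1 5 17 11 13)(4 7 18)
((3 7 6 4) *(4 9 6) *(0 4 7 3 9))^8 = (9)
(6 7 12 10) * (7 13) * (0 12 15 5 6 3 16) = [12, 1, 2, 16, 4, 6, 13, 15, 8, 9, 3, 11, 10, 7, 14, 5, 0] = (0 12 10 3 16)(5 6 13 7 15)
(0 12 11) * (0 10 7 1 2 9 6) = (0 12 11 10 7 1 2 9 6) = [12, 2, 9, 3, 4, 5, 0, 1, 8, 6, 7, 10, 11]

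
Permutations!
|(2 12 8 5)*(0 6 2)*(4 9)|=6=|(0 6 2 12 8 5)(4 9)|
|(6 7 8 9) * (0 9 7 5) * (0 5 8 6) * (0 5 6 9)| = |(5 6 8 7 9)| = 5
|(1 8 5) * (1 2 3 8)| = 4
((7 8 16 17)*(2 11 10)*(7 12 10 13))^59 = ((2 11 13 7 8 16 17 12 10))^59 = (2 16 11 17 13 12 7 10 8)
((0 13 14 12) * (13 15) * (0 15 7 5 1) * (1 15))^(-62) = ((0 7 5 15 13 14 12 1))^(-62) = (0 5 13 12)(1 7 15 14)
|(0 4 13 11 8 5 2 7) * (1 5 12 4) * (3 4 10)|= 35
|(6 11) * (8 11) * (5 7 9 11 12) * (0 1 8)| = 9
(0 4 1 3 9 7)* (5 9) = (0 4 1 3 5 9 7) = [4, 3, 2, 5, 1, 9, 6, 0, 8, 7]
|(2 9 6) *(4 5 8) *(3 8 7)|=|(2 9 6)(3 8 4 5 7)|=15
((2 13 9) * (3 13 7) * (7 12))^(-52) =((2 12 7 3 13 9))^(-52) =(2 7 13)(3 9 12)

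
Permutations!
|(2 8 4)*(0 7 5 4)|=|(0 7 5 4 2 8)|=6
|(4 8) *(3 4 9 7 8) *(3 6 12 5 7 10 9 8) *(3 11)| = 14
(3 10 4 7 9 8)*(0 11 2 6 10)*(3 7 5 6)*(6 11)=(0 6 10 4 5 11 2 3)(7 9 8)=[6, 1, 3, 0, 5, 11, 10, 9, 7, 8, 4, 2]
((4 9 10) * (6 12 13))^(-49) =((4 9 10)(6 12 13))^(-49) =(4 10 9)(6 13 12)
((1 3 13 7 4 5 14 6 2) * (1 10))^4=(1 4 2 13 14)(3 5 10 7 6)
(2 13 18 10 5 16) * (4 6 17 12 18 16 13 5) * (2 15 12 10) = (2 5 13 16 15 12 18)(4 6 17 10) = [0, 1, 5, 3, 6, 13, 17, 7, 8, 9, 4, 11, 18, 16, 14, 12, 15, 10, 2]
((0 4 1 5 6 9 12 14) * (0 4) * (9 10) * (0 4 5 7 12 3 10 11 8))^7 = ((0 4 1 7 12 14 5 6 11 8)(3 10 9))^7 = (0 6 12 4 11 14 1 8 5 7)(3 10 9)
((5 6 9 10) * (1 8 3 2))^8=((1 8 3 2)(5 6 9 10))^8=(10)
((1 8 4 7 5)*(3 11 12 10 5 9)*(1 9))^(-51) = ((1 8 4 7)(3 11 12 10 5 9))^(-51) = (1 8 4 7)(3 10)(5 11)(9 12)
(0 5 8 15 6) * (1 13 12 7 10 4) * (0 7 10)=[5, 13, 2, 3, 1, 8, 7, 0, 15, 9, 4, 11, 10, 12, 14, 6]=(0 5 8 15 6 7)(1 13 12 10 4)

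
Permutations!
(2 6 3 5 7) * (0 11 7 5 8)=(0 11 7 2 6 3 8)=[11, 1, 6, 8, 4, 5, 3, 2, 0, 9, 10, 7]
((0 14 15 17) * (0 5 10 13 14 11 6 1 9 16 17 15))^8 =(0 10 16 6 14 5 9 11 13 17 1)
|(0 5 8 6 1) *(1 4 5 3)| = |(0 3 1)(4 5 8 6)| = 12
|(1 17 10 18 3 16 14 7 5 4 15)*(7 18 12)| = 8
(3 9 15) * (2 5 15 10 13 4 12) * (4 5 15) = (2 15 3 9 10 13 5 4 12) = [0, 1, 15, 9, 12, 4, 6, 7, 8, 10, 13, 11, 2, 5, 14, 3]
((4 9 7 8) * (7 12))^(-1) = ((4 9 12 7 8))^(-1) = (4 8 7 12 9)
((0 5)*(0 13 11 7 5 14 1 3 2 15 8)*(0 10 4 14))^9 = (1 3 2 15 8 10 4 14)(5 13 11 7) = ((1 3 2 15 8 10 4 14)(5 13 11 7))^9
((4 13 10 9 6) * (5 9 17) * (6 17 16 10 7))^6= ((4 13 7 6)(5 9 17)(10 16))^6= (17)(4 7)(6 13)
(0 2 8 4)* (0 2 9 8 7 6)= (0 9 8 4 2 7 6)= [9, 1, 7, 3, 2, 5, 0, 6, 4, 8]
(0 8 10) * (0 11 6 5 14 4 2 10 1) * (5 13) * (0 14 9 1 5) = (0 8 5 9 1 14 4 2 10 11 6 13) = [8, 14, 10, 3, 2, 9, 13, 7, 5, 1, 11, 6, 12, 0, 4]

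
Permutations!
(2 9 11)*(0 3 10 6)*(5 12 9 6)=[3, 1, 6, 10, 4, 12, 0, 7, 8, 11, 5, 2, 9]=(0 3 10 5 12 9 11 2 6)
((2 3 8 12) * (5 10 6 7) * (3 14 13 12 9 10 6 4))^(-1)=((2 14 13 12)(3 8 9 10 4)(5 6 7))^(-1)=(2 12 13 14)(3 4 10 9 8)(5 7 6)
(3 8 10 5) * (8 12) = (3 12 8 10 5) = [0, 1, 2, 12, 4, 3, 6, 7, 10, 9, 5, 11, 8]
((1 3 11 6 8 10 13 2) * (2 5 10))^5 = ((1 3 11 6 8 2)(5 10 13))^5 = (1 2 8 6 11 3)(5 13 10)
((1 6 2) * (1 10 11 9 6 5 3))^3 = (2 9 10 6 11)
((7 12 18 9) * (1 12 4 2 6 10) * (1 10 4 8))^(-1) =(1 8 7 9 18 12)(2 4 6)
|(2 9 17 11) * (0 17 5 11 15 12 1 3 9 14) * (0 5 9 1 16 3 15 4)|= |(0 17 4)(1 15 12 16 3)(2 14 5 11)|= 60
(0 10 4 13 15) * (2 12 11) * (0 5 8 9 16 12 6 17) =(0 10 4 13 15 5 8 9 16 12 11 2 6 17) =[10, 1, 6, 3, 13, 8, 17, 7, 9, 16, 4, 2, 11, 15, 14, 5, 12, 0]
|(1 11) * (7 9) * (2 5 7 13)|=10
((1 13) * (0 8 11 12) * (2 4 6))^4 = ((0 8 11 12)(1 13)(2 4 6))^4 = (13)(2 4 6)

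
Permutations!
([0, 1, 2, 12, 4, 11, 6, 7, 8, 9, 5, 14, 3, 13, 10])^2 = [0, 1, 2, 3, 4, 14, 6, 7, 8, 9, 11, 10, 12, 13, 5]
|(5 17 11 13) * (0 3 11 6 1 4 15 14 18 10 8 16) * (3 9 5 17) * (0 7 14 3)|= 24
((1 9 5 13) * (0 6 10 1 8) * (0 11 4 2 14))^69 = (0 4 13 1)(2 8 9 6)(5 10 14 11)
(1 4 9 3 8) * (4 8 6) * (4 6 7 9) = (1 8)(3 7 9) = [0, 8, 2, 7, 4, 5, 6, 9, 1, 3]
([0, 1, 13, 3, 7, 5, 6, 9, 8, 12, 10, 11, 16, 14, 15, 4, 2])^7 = [0, 1, 12, 3, 14, 5, 6, 15, 8, 4, 10, 11, 7, 16, 2, 13, 9]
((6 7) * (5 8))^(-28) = ((5 8)(6 7))^(-28) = (8)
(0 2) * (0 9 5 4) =[2, 1, 9, 3, 0, 4, 6, 7, 8, 5] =(0 2 9 5 4)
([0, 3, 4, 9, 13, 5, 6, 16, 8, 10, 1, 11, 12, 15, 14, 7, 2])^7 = [0, 10, 4, 1, 13, 5, 6, 16, 8, 3, 9, 11, 12, 15, 14, 7, 2]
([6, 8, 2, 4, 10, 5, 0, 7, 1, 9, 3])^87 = (10)(0 6)(1 8)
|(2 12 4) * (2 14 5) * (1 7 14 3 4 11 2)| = 12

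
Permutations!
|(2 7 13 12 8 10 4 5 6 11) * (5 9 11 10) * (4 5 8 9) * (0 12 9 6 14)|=30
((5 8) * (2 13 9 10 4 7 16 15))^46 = ((2 13 9 10 4 7 16 15)(5 8))^46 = (2 16 4 9)(7 10 13 15)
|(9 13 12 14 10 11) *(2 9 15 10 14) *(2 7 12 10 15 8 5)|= |(15)(2 9 13 10 11 8 5)(7 12)|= 14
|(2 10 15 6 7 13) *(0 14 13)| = 8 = |(0 14 13 2 10 15 6 7)|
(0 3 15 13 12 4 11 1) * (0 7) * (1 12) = [3, 7, 2, 15, 11, 5, 6, 0, 8, 9, 10, 12, 4, 1, 14, 13] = (0 3 15 13 1 7)(4 11 12)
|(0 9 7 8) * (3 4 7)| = 6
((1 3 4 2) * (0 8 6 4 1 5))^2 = ((0 8 6 4 2 5)(1 3))^2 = (0 6 2)(4 5 8)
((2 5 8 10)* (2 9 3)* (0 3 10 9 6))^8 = (10)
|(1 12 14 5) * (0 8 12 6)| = 7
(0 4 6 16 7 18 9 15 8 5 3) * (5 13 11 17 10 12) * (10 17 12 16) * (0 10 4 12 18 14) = (0 12 5 3 10 16 7 14)(4 6)(8 13 11 18 9 15) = [12, 1, 2, 10, 6, 3, 4, 14, 13, 15, 16, 18, 5, 11, 0, 8, 7, 17, 9]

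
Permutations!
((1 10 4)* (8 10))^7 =(1 4 10 8)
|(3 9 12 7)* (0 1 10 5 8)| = |(0 1 10 5 8)(3 9 12 7)| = 20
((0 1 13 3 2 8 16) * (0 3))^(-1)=(0 13 1)(2 3 16 8)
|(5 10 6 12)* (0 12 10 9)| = 4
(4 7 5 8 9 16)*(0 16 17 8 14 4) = (0 16)(4 7 5 14)(8 9 17) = [16, 1, 2, 3, 7, 14, 6, 5, 9, 17, 10, 11, 12, 13, 4, 15, 0, 8]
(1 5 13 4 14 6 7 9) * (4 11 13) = [0, 5, 2, 3, 14, 4, 7, 9, 8, 1, 10, 13, 12, 11, 6] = (1 5 4 14 6 7 9)(11 13)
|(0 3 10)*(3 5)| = 4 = |(0 5 3 10)|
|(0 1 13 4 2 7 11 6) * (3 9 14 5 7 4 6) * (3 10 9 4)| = |(0 1 13 6)(2 3 4)(5 7 11 10 9 14)| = 12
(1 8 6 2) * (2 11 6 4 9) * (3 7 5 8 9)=(1 9 2)(3 7 5 8 4)(6 11)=[0, 9, 1, 7, 3, 8, 11, 5, 4, 2, 10, 6]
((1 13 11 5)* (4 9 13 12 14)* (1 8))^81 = (14)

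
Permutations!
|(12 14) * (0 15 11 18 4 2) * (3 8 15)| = |(0 3 8 15 11 18 4 2)(12 14)| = 8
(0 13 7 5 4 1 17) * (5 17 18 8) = [13, 18, 2, 3, 1, 4, 6, 17, 5, 9, 10, 11, 12, 7, 14, 15, 16, 0, 8] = (0 13 7 17)(1 18 8 5 4)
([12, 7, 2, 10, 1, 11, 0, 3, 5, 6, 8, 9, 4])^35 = (0 6 9 11 5 8 10 3 7 1 4 12)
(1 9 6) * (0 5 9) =(0 5 9 6 1) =[5, 0, 2, 3, 4, 9, 1, 7, 8, 6]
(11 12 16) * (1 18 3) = (1 18 3)(11 12 16) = [0, 18, 2, 1, 4, 5, 6, 7, 8, 9, 10, 12, 16, 13, 14, 15, 11, 17, 3]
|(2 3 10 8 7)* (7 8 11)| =5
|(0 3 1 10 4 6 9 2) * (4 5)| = |(0 3 1 10 5 4 6 9 2)| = 9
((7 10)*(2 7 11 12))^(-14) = (2 7 10 11 12)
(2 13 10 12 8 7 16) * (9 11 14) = [0, 1, 13, 3, 4, 5, 6, 16, 7, 11, 12, 14, 8, 10, 9, 15, 2] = (2 13 10 12 8 7 16)(9 11 14)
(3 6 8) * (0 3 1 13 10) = [3, 13, 2, 6, 4, 5, 8, 7, 1, 9, 0, 11, 12, 10] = (0 3 6 8 1 13 10)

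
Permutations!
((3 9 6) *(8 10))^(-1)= ((3 9 6)(8 10))^(-1)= (3 6 9)(8 10)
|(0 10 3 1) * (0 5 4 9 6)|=|(0 10 3 1 5 4 9 6)|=8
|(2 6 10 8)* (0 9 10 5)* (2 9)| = |(0 2 6 5)(8 9 10)| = 12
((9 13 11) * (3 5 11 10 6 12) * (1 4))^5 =(1 4)(3 10 11 12 13 5 6 9)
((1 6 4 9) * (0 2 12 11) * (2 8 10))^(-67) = (0 11 12 2 10 8)(1 6 4 9)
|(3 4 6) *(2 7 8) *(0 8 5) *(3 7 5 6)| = 4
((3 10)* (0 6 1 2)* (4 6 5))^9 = ((0 5 4 6 1 2)(3 10))^9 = (0 6)(1 5)(2 4)(3 10)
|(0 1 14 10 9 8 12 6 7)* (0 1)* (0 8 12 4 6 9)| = 8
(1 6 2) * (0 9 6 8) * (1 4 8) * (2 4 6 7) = (0 9 7 2 6 4 8) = [9, 1, 6, 3, 8, 5, 4, 2, 0, 7]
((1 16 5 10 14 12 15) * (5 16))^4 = (16)(1 12 10)(5 15 14)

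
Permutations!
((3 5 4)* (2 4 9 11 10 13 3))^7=((2 4)(3 5 9 11 10 13))^7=(2 4)(3 5 9 11 10 13)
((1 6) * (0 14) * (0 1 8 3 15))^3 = (0 6 15 1 3 14 8) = ((0 14 1 6 8 3 15))^3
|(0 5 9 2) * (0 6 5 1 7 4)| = |(0 1 7 4)(2 6 5 9)| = 4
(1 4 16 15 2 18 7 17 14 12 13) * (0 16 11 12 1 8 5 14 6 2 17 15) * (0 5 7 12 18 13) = (0 16 5 14 1 4 11 18 12)(2 13 8 7 15 17 6) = [16, 4, 13, 3, 11, 14, 2, 15, 7, 9, 10, 18, 0, 8, 1, 17, 5, 6, 12]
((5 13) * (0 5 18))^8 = ((0 5 13 18))^8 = (18)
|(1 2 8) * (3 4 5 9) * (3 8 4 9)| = |(1 2 4 5 3 9 8)| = 7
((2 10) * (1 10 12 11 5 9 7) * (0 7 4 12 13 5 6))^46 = (0 11 4 5 2 1)(6 12 9 13 10 7) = ((0 7 1 10 2 13 5 9 4 12 11 6))^46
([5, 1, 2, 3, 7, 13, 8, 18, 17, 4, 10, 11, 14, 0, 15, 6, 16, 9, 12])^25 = [5, 1, 2, 3, 15, 13, 7, 6, 18, 14, 10, 11, 17, 0, 9, 4, 16, 12, 8]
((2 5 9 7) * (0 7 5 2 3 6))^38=(9)(0 3)(6 7)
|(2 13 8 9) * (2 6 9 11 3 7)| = 6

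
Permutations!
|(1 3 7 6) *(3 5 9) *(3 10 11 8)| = 9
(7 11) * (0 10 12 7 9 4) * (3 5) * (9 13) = (0 10 12 7 11 13 9 4)(3 5) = [10, 1, 2, 5, 0, 3, 6, 11, 8, 4, 12, 13, 7, 9]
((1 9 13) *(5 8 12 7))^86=(1 13 9)(5 12)(7 8)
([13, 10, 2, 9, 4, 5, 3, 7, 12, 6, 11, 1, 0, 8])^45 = (0 13 8 12)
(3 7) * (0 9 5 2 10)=(0 9 5 2 10)(3 7)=[9, 1, 10, 7, 4, 2, 6, 3, 8, 5, 0]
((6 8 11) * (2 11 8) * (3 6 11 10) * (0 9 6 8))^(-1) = ((11)(0 9 6 2 10 3 8))^(-1) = (11)(0 8 3 10 2 6 9)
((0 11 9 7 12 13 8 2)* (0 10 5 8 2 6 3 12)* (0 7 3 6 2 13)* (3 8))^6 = (13)(0 5 8)(2 11 3)(9 12 10)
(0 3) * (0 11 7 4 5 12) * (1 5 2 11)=(0 3 1 5 12)(2 11 7 4)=[3, 5, 11, 1, 2, 12, 6, 4, 8, 9, 10, 7, 0]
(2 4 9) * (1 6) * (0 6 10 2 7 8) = [6, 10, 4, 3, 9, 5, 1, 8, 0, 7, 2] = (0 6 1 10 2 4 9 7 8)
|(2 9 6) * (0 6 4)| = |(0 6 2 9 4)| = 5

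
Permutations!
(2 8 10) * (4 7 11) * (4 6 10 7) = (2 8 7 11 6 10) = [0, 1, 8, 3, 4, 5, 10, 11, 7, 9, 2, 6]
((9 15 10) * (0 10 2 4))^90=((0 10 9 15 2 4))^90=(15)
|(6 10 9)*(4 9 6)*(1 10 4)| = 5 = |(1 10 6 4 9)|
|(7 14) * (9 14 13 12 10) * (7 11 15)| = |(7 13 12 10 9 14 11 15)| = 8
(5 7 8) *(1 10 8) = [0, 10, 2, 3, 4, 7, 6, 1, 5, 9, 8] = (1 10 8 5 7)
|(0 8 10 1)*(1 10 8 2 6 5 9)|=6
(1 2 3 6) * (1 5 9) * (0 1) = (0 1 2 3 6 5 9) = [1, 2, 3, 6, 4, 9, 5, 7, 8, 0]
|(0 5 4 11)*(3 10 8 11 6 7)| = |(0 5 4 6 7 3 10 8 11)| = 9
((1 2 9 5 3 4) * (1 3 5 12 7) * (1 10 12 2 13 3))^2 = ((1 13 3 4)(2 9)(7 10 12))^2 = (1 3)(4 13)(7 12 10)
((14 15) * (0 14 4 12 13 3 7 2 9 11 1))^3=((0 14 15 4 12 13 3 7 2 9 11 1))^3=(0 4 3 9)(1 15 13 2)(7 11 14 12)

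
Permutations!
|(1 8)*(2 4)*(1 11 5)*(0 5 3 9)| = |(0 5 1 8 11 3 9)(2 4)| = 14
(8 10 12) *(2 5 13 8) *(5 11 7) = (2 11 7 5 13 8 10 12) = [0, 1, 11, 3, 4, 13, 6, 5, 10, 9, 12, 7, 2, 8]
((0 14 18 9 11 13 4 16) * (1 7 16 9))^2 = ((0 14 18 1 7 16)(4 9 11 13))^2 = (0 18 7)(1 16 14)(4 11)(9 13)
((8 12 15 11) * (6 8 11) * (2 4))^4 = (15)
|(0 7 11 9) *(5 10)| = 4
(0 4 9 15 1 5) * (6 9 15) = (0 4 15 1 5)(6 9) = [4, 5, 2, 3, 15, 0, 9, 7, 8, 6, 10, 11, 12, 13, 14, 1]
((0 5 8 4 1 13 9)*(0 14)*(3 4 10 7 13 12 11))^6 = ((0 5 8 10 7 13 9 14)(1 12 11 3 4))^6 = (0 9 7 8)(1 12 11 3 4)(5 14 13 10)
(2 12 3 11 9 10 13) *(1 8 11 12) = (1 8 11 9 10 13 2)(3 12) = [0, 8, 1, 12, 4, 5, 6, 7, 11, 10, 13, 9, 3, 2]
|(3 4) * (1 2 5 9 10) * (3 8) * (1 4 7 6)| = |(1 2 5 9 10 4 8 3 7 6)| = 10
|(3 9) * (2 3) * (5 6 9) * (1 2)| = 6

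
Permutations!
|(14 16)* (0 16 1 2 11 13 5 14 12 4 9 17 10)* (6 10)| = |(0 16 12 4 9 17 6 10)(1 2 11 13 5 14)| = 24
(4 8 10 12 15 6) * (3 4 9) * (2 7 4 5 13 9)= [0, 1, 7, 5, 8, 13, 2, 4, 10, 3, 12, 11, 15, 9, 14, 6]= (2 7 4 8 10 12 15 6)(3 5 13 9)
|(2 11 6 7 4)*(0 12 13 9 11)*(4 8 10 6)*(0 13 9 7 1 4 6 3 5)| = 14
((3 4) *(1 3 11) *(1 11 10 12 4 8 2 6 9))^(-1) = ((1 3 8 2 6 9)(4 10 12))^(-1) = (1 9 6 2 8 3)(4 12 10)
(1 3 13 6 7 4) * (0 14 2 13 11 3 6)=(0 14 2 13)(1 6 7 4)(3 11)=[14, 6, 13, 11, 1, 5, 7, 4, 8, 9, 10, 3, 12, 0, 2]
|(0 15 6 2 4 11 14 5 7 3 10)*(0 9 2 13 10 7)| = 22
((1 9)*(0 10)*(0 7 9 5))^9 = (0 9)(1 10)(5 7)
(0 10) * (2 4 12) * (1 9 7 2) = (0 10)(1 9 7 2 4 12) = [10, 9, 4, 3, 12, 5, 6, 2, 8, 7, 0, 11, 1]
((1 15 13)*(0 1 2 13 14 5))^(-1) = ((0 1 15 14 5)(2 13))^(-1) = (0 5 14 15 1)(2 13)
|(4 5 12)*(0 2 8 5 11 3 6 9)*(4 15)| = 11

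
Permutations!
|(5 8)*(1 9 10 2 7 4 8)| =8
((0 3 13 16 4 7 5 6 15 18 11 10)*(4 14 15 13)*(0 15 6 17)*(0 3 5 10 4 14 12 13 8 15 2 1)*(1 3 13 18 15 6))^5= (0 12 10)(1 16 7)(2 5 18)(3 17 11)(4 14 13)(6 8)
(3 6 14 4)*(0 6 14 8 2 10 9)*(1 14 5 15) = (0 6 8 2 10 9)(1 14 4 3 5 15) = [6, 14, 10, 5, 3, 15, 8, 7, 2, 0, 9, 11, 12, 13, 4, 1]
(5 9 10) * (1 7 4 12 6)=[0, 7, 2, 3, 12, 9, 1, 4, 8, 10, 5, 11, 6]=(1 7 4 12 6)(5 9 10)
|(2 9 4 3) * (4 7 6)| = |(2 9 7 6 4 3)| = 6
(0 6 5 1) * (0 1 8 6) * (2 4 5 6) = (2 4 5 8) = [0, 1, 4, 3, 5, 8, 6, 7, 2]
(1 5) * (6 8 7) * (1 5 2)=(1 2)(6 8 7)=[0, 2, 1, 3, 4, 5, 8, 6, 7]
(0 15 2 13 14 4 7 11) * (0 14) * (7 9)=[15, 1, 13, 3, 9, 5, 6, 11, 8, 7, 10, 14, 12, 0, 4, 2]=(0 15 2 13)(4 9 7 11 14)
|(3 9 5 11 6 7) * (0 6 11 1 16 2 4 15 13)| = |(0 6 7 3 9 5 1 16 2 4 15 13)| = 12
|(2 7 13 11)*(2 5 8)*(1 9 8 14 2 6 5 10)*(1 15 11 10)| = 12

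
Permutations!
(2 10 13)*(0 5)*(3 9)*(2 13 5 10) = [10, 1, 2, 9, 4, 0, 6, 7, 8, 3, 5, 11, 12, 13] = (13)(0 10 5)(3 9)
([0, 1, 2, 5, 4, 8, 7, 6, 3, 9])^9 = (9)(6 7)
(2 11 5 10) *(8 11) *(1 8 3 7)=[0, 8, 3, 7, 4, 10, 6, 1, 11, 9, 2, 5]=(1 8 11 5 10 2 3 7)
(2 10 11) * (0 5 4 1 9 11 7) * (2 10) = (0 5 4 1 9 11 10 7) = [5, 9, 2, 3, 1, 4, 6, 0, 8, 11, 7, 10]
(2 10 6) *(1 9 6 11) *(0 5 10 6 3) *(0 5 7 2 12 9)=(0 7 2 6 12 9 3 5 10 11 1)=[7, 0, 6, 5, 4, 10, 12, 2, 8, 3, 11, 1, 9]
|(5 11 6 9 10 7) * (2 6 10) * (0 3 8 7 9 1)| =11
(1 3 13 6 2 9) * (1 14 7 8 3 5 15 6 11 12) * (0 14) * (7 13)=[14, 5, 9, 7, 4, 15, 2, 8, 3, 0, 10, 12, 1, 11, 13, 6]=(0 14 13 11 12 1 5 15 6 2 9)(3 7 8)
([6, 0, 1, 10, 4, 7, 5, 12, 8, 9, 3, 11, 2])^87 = [7, 5, 6, 10, 4, 2, 12, 1, 8, 9, 3, 11, 0]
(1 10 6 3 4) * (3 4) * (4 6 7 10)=(1 4)(7 10)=[0, 4, 2, 3, 1, 5, 6, 10, 8, 9, 7]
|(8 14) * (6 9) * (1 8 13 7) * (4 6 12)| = 20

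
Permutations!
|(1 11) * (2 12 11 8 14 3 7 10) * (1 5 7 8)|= |(2 12 11 5 7 10)(3 8 14)|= 6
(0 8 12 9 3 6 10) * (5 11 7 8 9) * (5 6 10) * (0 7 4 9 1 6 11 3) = (0 1 6 5 3 10 7 8 12 11 4 9) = [1, 6, 2, 10, 9, 3, 5, 8, 12, 0, 7, 4, 11]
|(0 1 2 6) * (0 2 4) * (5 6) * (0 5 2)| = 5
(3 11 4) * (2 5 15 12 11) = (2 5 15 12 11 4 3) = [0, 1, 5, 2, 3, 15, 6, 7, 8, 9, 10, 4, 11, 13, 14, 12]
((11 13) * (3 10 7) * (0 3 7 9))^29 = ((0 3 10 9)(11 13))^29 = (0 3 10 9)(11 13)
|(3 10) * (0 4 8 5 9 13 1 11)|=8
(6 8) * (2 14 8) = (2 14 8 6) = [0, 1, 14, 3, 4, 5, 2, 7, 6, 9, 10, 11, 12, 13, 8]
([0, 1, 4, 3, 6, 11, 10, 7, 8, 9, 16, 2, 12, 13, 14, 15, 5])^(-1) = (2 11 5 16 10 6 4)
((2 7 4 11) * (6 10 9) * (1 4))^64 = (1 7 2 11 4)(6 10 9)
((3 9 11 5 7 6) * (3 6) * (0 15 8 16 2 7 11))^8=(16)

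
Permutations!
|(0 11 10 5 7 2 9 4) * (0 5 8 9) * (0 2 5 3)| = 14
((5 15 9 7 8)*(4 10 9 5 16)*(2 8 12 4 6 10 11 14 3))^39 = (2 6 7 11)(3 16 9 4)(5 15)(8 10 12 14)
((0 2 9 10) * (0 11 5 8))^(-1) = (0 8 5 11 10 9 2)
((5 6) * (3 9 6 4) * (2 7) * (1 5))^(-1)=((1 5 4 3 9 6)(2 7))^(-1)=(1 6 9 3 4 5)(2 7)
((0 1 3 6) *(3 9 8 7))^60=((0 1 9 8 7 3 6))^60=(0 7 1 3 9 6 8)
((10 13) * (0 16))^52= (16)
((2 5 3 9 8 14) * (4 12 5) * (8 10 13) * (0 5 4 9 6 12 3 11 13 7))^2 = (0 11 8 2 10)(3 12)(4 6)(5 13 14 9 7)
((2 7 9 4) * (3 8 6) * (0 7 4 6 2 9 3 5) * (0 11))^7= ((0 7 3 8 2 4 9 6 5 11))^7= (0 6 2 7 5 4 3 11 9 8)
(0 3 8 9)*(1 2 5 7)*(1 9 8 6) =[3, 2, 5, 6, 4, 7, 1, 9, 8, 0] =(0 3 6 1 2 5 7 9)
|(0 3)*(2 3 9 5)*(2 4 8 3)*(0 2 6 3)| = 15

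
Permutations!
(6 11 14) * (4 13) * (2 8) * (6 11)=(2 8)(4 13)(11 14)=[0, 1, 8, 3, 13, 5, 6, 7, 2, 9, 10, 14, 12, 4, 11]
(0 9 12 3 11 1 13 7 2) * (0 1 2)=[9, 13, 1, 11, 4, 5, 6, 0, 8, 12, 10, 2, 3, 7]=(0 9 12 3 11 2 1 13 7)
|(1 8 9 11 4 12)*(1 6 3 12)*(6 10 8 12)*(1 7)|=|(1 12 10 8 9 11 4 7)(3 6)|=8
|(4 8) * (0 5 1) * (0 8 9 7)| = 7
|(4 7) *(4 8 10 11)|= |(4 7 8 10 11)|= 5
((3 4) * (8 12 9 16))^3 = (3 4)(8 16 9 12)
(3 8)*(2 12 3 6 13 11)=(2 12 3 8 6 13 11)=[0, 1, 12, 8, 4, 5, 13, 7, 6, 9, 10, 2, 3, 11]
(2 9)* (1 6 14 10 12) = [0, 6, 9, 3, 4, 5, 14, 7, 8, 2, 12, 11, 1, 13, 10] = (1 6 14 10 12)(2 9)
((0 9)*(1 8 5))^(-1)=((0 9)(1 8 5))^(-1)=(0 9)(1 5 8)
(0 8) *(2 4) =[8, 1, 4, 3, 2, 5, 6, 7, 0] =(0 8)(2 4)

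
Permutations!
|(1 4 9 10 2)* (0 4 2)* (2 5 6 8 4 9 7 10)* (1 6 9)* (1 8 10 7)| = 9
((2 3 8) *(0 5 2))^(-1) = ((0 5 2 3 8))^(-1) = (0 8 3 2 5)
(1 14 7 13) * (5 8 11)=(1 14 7 13)(5 8 11)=[0, 14, 2, 3, 4, 8, 6, 13, 11, 9, 10, 5, 12, 1, 7]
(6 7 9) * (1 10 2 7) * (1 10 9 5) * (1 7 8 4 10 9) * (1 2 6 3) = (1 2 8 4 10 6 9 3)(5 7) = [0, 2, 8, 1, 10, 7, 9, 5, 4, 3, 6]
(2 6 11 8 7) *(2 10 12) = [0, 1, 6, 3, 4, 5, 11, 10, 7, 9, 12, 8, 2] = (2 6 11 8 7 10 12)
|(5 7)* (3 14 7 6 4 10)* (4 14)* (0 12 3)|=20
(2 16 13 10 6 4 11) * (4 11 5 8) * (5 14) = (2 16 13 10 6 11)(4 14 5 8) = [0, 1, 16, 3, 14, 8, 11, 7, 4, 9, 6, 2, 12, 10, 5, 15, 13]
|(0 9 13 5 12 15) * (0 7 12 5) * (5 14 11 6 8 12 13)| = |(0 9 5 14 11 6 8 12 15 7 13)| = 11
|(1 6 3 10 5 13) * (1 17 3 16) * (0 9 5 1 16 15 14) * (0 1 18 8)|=|(0 9 5 13 17 3 10 18 8)(1 6 15 14)|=36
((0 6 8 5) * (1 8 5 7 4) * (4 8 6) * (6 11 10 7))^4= (0 10 5 11 6 1 8 4 7)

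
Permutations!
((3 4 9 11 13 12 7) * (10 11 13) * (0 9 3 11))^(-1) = ((0 9 13 12 7 11 10)(3 4))^(-1) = (0 10 11 7 12 13 9)(3 4)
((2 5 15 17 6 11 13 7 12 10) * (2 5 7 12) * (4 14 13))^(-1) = (2 7)(4 11 6 17 15 5 10 12 13 14)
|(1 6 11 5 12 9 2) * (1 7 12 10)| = 20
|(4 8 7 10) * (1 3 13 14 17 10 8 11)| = |(1 3 13 14 17 10 4 11)(7 8)| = 8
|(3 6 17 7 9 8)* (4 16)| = |(3 6 17 7 9 8)(4 16)| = 6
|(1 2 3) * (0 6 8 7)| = 12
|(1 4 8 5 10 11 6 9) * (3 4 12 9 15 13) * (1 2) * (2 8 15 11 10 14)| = |(1 12 9 8 5 14 2)(3 4 15 13)(6 11)| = 28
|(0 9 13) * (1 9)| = |(0 1 9 13)| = 4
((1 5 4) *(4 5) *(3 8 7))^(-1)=(1 4)(3 7 8)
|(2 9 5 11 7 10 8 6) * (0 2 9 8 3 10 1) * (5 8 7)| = |(0 2 7 1)(3 10)(5 11)(6 9 8)| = 12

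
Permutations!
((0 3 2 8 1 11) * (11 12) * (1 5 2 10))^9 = ((0 3 10 1 12 11)(2 8 5))^9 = (0 1)(3 12)(10 11)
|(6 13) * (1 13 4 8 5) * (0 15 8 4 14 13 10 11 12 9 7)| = 30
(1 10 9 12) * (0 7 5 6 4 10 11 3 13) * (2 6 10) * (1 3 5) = [7, 11, 6, 13, 2, 10, 4, 1, 8, 12, 9, 5, 3, 0] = (0 7 1 11 5 10 9 12 3 13)(2 6 4)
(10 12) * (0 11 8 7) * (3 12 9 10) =(0 11 8 7)(3 12)(9 10) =[11, 1, 2, 12, 4, 5, 6, 0, 7, 10, 9, 8, 3]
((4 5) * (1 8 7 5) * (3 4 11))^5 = ((1 8 7 5 11 3 4))^5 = (1 3 5 8 4 11 7)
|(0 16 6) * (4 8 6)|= 5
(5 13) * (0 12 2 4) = [12, 1, 4, 3, 0, 13, 6, 7, 8, 9, 10, 11, 2, 5] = (0 12 2 4)(5 13)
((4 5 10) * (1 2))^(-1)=((1 2)(4 5 10))^(-1)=(1 2)(4 10 5)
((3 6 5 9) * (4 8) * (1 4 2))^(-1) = (1 2 8 4)(3 9 5 6)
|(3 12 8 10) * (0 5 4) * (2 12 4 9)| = 9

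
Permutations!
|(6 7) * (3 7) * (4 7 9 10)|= |(3 9 10 4 7 6)|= 6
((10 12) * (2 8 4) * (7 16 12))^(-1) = (2 4 8)(7 10 12 16)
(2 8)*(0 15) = (0 15)(2 8) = [15, 1, 8, 3, 4, 5, 6, 7, 2, 9, 10, 11, 12, 13, 14, 0]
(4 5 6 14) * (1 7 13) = [0, 7, 2, 3, 5, 6, 14, 13, 8, 9, 10, 11, 12, 1, 4] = (1 7 13)(4 5 6 14)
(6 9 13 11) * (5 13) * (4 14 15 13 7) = [0, 1, 2, 3, 14, 7, 9, 4, 8, 5, 10, 6, 12, 11, 15, 13] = (4 14 15 13 11 6 9 5 7)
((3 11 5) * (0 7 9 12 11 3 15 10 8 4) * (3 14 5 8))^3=((0 7 9 12 11 8 4)(3 14 5 15 10))^3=(0 12 4 9 8 7 11)(3 15 14 10 5)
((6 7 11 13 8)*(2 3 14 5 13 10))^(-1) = (2 10 11 7 6 8 13 5 14 3)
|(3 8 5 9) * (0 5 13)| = 6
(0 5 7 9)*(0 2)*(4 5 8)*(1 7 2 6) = (0 8 4 5 2)(1 7 9 6) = [8, 7, 0, 3, 5, 2, 1, 9, 4, 6]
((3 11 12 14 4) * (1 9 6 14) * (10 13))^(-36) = ((1 9 6 14 4 3 11 12)(10 13))^(-36) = (1 4)(3 9)(6 11)(12 14)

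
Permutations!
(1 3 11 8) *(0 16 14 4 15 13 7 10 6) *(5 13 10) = (0 16 14 4 15 10 6)(1 3 11 8)(5 13 7) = [16, 3, 2, 11, 15, 13, 0, 5, 1, 9, 6, 8, 12, 7, 4, 10, 14]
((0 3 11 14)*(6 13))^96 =((0 3 11 14)(6 13))^96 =(14)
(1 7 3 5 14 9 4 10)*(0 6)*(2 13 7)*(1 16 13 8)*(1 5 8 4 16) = [6, 2, 4, 8, 10, 14, 0, 3, 5, 16, 1, 11, 12, 7, 9, 15, 13] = (0 6)(1 2 4 10)(3 8 5 14 9 16 13 7)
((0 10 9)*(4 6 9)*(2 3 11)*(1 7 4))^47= ((0 10 1 7 4 6 9)(2 3 11))^47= (0 6 7 10 9 4 1)(2 11 3)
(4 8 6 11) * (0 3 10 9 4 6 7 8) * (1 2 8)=(0 3 10 9 4)(1 2 8 7)(6 11)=[3, 2, 8, 10, 0, 5, 11, 1, 7, 4, 9, 6]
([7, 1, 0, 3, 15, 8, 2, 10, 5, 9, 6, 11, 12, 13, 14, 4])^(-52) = [6, 1, 10, 3, 4, 5, 7, 2, 8, 9, 0, 11, 12, 13, 14, 15]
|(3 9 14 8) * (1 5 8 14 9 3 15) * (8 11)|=5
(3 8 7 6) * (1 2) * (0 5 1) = (0 5 1 2)(3 8 7 6) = [5, 2, 0, 8, 4, 1, 3, 6, 7]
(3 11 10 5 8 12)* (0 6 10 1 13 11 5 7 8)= (0 6 10 7 8 12 3 5)(1 13 11)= [6, 13, 2, 5, 4, 0, 10, 8, 12, 9, 7, 1, 3, 11]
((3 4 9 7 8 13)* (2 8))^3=((2 8 13 3 4 9 7))^3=(2 3 7 13 9 8 4)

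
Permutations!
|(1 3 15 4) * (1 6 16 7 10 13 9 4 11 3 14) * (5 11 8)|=70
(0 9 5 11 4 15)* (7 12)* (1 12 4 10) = (0 9 5 11 10 1 12 7 4 15) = [9, 12, 2, 3, 15, 11, 6, 4, 8, 5, 1, 10, 7, 13, 14, 0]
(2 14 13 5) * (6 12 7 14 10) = [0, 1, 10, 3, 4, 2, 12, 14, 8, 9, 6, 11, 7, 5, 13] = (2 10 6 12 7 14 13 5)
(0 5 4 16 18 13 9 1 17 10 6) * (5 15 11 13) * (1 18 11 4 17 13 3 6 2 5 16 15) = (0 1 13 9 18 16 11 3 6)(2 5 17 10)(4 15) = [1, 13, 5, 6, 15, 17, 0, 7, 8, 18, 2, 3, 12, 9, 14, 4, 11, 10, 16]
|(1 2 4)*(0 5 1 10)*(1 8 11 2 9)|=14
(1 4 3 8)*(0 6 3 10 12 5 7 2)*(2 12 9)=(0 6 3 8 1 4 10 9 2)(5 7 12)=[6, 4, 0, 8, 10, 7, 3, 12, 1, 2, 9, 11, 5]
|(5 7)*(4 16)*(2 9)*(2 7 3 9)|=4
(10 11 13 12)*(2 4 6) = (2 4 6)(10 11 13 12) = [0, 1, 4, 3, 6, 5, 2, 7, 8, 9, 11, 13, 10, 12]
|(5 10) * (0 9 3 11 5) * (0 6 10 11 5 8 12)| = 14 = |(0 9 3 5 11 8 12)(6 10)|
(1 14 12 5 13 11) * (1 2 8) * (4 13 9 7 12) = [0, 14, 8, 3, 13, 9, 6, 12, 1, 7, 10, 2, 5, 11, 4] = (1 14 4 13 11 2 8)(5 9 7 12)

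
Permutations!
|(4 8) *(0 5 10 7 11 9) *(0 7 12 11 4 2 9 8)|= |(0 5 10 12 11 8 2 9 7 4)|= 10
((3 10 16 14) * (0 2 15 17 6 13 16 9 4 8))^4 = (0 6 3 8 17 14 4 15 16 9 2 13 10)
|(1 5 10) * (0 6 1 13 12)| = |(0 6 1 5 10 13 12)| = 7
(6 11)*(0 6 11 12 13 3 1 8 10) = (0 6 12 13 3 1 8 10) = [6, 8, 2, 1, 4, 5, 12, 7, 10, 9, 0, 11, 13, 3]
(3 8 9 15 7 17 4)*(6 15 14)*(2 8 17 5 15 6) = (2 8 9 14)(3 17 4)(5 15 7) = [0, 1, 8, 17, 3, 15, 6, 5, 9, 14, 10, 11, 12, 13, 2, 7, 16, 4]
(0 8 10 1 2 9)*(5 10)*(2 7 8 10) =(0 10 1 7 8 5 2 9) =[10, 7, 9, 3, 4, 2, 6, 8, 5, 0, 1]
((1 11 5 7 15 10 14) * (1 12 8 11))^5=(5 12 15 11 14 7 8 10)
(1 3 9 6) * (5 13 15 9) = (1 3 5 13 15 9 6) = [0, 3, 2, 5, 4, 13, 1, 7, 8, 6, 10, 11, 12, 15, 14, 9]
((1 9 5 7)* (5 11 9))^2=(11)(1 7 5)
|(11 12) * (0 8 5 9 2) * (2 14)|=6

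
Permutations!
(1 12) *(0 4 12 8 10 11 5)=(0 4 12 1 8 10 11 5)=[4, 8, 2, 3, 12, 0, 6, 7, 10, 9, 11, 5, 1]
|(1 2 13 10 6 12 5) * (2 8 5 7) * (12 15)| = 21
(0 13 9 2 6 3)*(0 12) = (0 13 9 2 6 3 12) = [13, 1, 6, 12, 4, 5, 3, 7, 8, 2, 10, 11, 0, 9]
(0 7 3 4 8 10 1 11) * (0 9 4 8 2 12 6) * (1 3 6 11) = [7, 1, 12, 8, 2, 5, 0, 6, 10, 4, 3, 9, 11] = (0 7 6)(2 12 11 9 4)(3 8 10)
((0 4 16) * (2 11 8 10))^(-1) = (0 16 4)(2 10 8 11)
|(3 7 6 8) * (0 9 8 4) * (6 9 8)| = |(0 8 3 7 9 6 4)| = 7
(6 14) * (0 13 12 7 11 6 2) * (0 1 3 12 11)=(0 13 11 6 14 2 1 3 12 7)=[13, 3, 1, 12, 4, 5, 14, 0, 8, 9, 10, 6, 7, 11, 2]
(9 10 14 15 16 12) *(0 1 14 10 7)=[1, 14, 2, 3, 4, 5, 6, 0, 8, 7, 10, 11, 9, 13, 15, 16, 12]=(0 1 14 15 16 12 9 7)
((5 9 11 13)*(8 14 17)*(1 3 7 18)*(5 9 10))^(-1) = (1 18 7 3)(5 10)(8 17 14)(9 13 11)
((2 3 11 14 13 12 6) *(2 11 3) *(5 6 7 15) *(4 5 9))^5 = ((4 5 6 11 14 13 12 7 15 9))^5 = (4 13)(5 12)(6 7)(9 14)(11 15)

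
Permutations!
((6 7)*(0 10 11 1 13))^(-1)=(0 13 1 11 10)(6 7)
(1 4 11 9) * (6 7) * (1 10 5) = (1 4 11 9 10 5)(6 7) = [0, 4, 2, 3, 11, 1, 7, 6, 8, 10, 5, 9]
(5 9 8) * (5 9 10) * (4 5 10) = (10)(4 5)(8 9) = [0, 1, 2, 3, 5, 4, 6, 7, 9, 8, 10]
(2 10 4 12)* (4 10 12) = (2 12) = [0, 1, 12, 3, 4, 5, 6, 7, 8, 9, 10, 11, 2]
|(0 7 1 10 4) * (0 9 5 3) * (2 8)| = |(0 7 1 10 4 9 5 3)(2 8)| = 8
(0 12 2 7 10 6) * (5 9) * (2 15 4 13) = (0 12 15 4 13 2 7 10 6)(5 9) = [12, 1, 7, 3, 13, 9, 0, 10, 8, 5, 6, 11, 15, 2, 14, 4]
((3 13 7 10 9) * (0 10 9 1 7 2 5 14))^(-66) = ((0 10 1 7 9 3 13 2 5 14))^(-66) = (0 9 5 1 13)(2 10 3 14 7)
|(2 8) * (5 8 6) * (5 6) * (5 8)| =2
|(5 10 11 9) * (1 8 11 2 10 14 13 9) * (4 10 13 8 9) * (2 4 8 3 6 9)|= |(1 2 13 8 11)(3 6 9 5 14)(4 10)|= 10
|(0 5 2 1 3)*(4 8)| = 10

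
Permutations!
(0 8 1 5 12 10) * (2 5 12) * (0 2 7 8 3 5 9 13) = (0 3 5 7 8 1 12 10 2 9 13) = [3, 12, 9, 5, 4, 7, 6, 8, 1, 13, 2, 11, 10, 0]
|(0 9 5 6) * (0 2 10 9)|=|(2 10 9 5 6)|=5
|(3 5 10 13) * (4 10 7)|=6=|(3 5 7 4 10 13)|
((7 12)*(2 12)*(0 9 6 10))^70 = ((0 9 6 10)(2 12 7))^70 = (0 6)(2 12 7)(9 10)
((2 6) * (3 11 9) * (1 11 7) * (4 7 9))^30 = ((1 11 4 7)(2 6)(3 9))^30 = (1 4)(7 11)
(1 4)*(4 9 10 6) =(1 9 10 6 4) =[0, 9, 2, 3, 1, 5, 4, 7, 8, 10, 6]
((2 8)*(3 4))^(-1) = ((2 8)(3 4))^(-1) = (2 8)(3 4)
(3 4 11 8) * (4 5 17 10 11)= (3 5 17 10 11 8)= [0, 1, 2, 5, 4, 17, 6, 7, 3, 9, 11, 8, 12, 13, 14, 15, 16, 10]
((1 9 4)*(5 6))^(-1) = ((1 9 4)(5 6))^(-1) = (1 4 9)(5 6)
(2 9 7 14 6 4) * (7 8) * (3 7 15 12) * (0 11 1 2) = (0 11 1 2 9 8 15 12 3 7 14 6 4) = [11, 2, 9, 7, 0, 5, 4, 14, 15, 8, 10, 1, 3, 13, 6, 12]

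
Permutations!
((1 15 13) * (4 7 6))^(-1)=((1 15 13)(4 7 6))^(-1)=(1 13 15)(4 6 7)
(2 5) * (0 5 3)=(0 5 2 3)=[5, 1, 3, 0, 4, 2]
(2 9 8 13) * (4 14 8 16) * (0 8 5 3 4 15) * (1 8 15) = (0 15)(1 8 13 2 9 16)(3 4 14 5) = [15, 8, 9, 4, 14, 3, 6, 7, 13, 16, 10, 11, 12, 2, 5, 0, 1]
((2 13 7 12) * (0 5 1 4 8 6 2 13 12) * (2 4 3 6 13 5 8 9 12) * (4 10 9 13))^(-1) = (0 7 13 4 8)(1 5 12 9 10 6 3)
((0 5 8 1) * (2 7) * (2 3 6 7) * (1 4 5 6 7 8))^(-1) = (0 1 5 4 8 6)(3 7)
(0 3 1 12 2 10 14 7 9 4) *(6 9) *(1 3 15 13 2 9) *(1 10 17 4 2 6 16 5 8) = (0 15 13 6 10 14 7 16 5 8 1 12 9 2 17 4) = [15, 12, 17, 3, 0, 8, 10, 16, 1, 2, 14, 11, 9, 6, 7, 13, 5, 4]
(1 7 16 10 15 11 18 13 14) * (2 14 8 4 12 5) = (1 7 16 10 15 11 18 13 8 4 12 5 2 14) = [0, 7, 14, 3, 12, 2, 6, 16, 4, 9, 15, 18, 5, 8, 1, 11, 10, 17, 13]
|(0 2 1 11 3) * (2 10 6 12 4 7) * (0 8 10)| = 10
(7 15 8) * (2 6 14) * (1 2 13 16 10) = (1 2 6 14 13 16 10)(7 15 8) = [0, 2, 6, 3, 4, 5, 14, 15, 7, 9, 1, 11, 12, 16, 13, 8, 10]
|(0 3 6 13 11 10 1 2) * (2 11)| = |(0 3 6 13 2)(1 11 10)| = 15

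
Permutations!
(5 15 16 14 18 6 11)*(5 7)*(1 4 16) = [0, 4, 2, 3, 16, 15, 11, 5, 8, 9, 10, 7, 12, 13, 18, 1, 14, 17, 6] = (1 4 16 14 18 6 11 7 5 15)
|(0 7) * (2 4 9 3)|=4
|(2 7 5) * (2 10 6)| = 5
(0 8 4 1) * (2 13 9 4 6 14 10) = (0 8 6 14 10 2 13 9 4 1) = [8, 0, 13, 3, 1, 5, 14, 7, 6, 4, 2, 11, 12, 9, 10]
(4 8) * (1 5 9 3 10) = (1 5 9 3 10)(4 8) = [0, 5, 2, 10, 8, 9, 6, 7, 4, 3, 1]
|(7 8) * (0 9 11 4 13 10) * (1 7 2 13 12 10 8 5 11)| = 9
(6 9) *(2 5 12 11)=[0, 1, 5, 3, 4, 12, 9, 7, 8, 6, 10, 2, 11]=(2 5 12 11)(6 9)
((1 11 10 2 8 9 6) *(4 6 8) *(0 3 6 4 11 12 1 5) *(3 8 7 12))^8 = (0 5 6 3 1 12 7 9 8)(2 10 11)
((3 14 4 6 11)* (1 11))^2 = (1 3 4)(6 11 14)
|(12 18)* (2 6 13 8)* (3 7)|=4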